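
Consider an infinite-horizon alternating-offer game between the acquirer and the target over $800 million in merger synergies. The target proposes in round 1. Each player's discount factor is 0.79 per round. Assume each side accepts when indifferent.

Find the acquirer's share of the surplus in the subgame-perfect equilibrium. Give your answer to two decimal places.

353.07

When the target proposes, the acquirer accepts any offer worth at least 0.79 times what the acquirer would get by proposing next round; and vice versa.
This gives x = 800 − 0.79y and y = 800 − 0.79x, where x and y are each side's share when it proposes.
Hence (1 − 0.79·0.79)x = 800(1 − 0.79), i.e. 0.3759·x = 168.
x ≈ 446.9274; the acquirer's share is 800 − x ≈ 353.0726.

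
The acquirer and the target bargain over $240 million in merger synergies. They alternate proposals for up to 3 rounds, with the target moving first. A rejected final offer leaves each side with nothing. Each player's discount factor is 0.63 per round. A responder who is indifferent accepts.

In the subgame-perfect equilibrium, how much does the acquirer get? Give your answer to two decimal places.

Round 3 (the target proposes): rejection yields 0 for the acquirer; the target offers 0 and keeps 240.
Round 2 (the acquirer proposes): the target can get 240 next round, worth 0.63 × 240 = 151.2 now; the acquirer offers that and keeps 88.8.
Round 1 (the target proposes): the acquirer can get 88.8 next round, worth 0.63 × 88.8 = 55.944 now, so the target offers 55.944, keeping 184.056.

55.94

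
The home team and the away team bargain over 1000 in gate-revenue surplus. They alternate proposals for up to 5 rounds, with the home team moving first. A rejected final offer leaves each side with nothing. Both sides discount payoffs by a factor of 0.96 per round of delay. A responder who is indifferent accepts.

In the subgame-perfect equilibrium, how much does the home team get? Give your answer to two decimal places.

926.21

Round 5 (the home team proposes): the away team will accept anything ≥ 0, so the home team offers 0 and keeps 1000.
Round 4 (the away team proposes): the home team can get 1000 next round, worth 0.96 × 1000 = 960 now, so the away team offers 960, keeping 40.
Round 3 (the home team proposes): the away team can get 40 next round, worth 0.96 × 40 = 38.4 now, so the home team offers 38.4, keeping 961.6.
Round 2 (the away team proposes): the home team can get 961.6 next round, worth 0.96 × 961.6 = 923.136 now. The away team offers 923.136 and keeps 1000 − 923.136 = 76.864.
Round 1 (the home team proposes): the away team can get 76.864 next round, worth 0.96 × 76.864 = 73.78944 now, so the home team offers 73.78944, keeping 926.21056.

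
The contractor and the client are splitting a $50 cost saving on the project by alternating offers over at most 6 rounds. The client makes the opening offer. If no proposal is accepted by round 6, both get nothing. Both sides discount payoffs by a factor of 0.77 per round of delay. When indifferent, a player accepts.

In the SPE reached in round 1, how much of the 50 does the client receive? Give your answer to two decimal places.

22.36

Work backward from the last round.
Round 6 (the contractor proposes): rejection yields 0 for the client; the contractor offers 0 and keeps 50.
Round 5 (the client proposes): the contractor can get 50 next round, worth 0.77 × 50 = 38.5 now, so the client offers 38.5, keeping 11.5.
Round 4 (the contractor proposes): the client can get 11.5 next round, worth 0.77 × 11.5 = 8.855 now. The contractor offers 8.855 and keeps 50 − 8.855 = 41.145.
Round 3 (the client proposes): the contractor can get 41.145 next round, worth 0.77 × 41.145 = 31.68165 now. The client offers 31.68165 and keeps 50 − 31.68165 = 18.31835.
Round 2 (the contractor proposes): the client can get 18.31835 next round, worth 0.77 × 18.31835 = 14.1051295 now. The contractor offers 14.1051295 and keeps 50 − 14.1051295 = 35.8948705.
Round 1 (the client proposes): the contractor can get 35.8948705 next round, worth 0.77 × 35.8948705 = 27.639050285 now; the client offers that and keeps 22.360949715.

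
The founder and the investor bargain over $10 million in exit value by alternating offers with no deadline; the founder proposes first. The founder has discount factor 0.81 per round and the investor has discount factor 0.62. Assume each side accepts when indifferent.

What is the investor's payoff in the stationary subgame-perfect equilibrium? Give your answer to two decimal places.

2.37

When the founder proposes, the investor accepts any offer worth at least 0.62 times what the investor would get by proposing next round; and vice versa.
This gives x = 10 − 0.62y and y = 10 − 0.81x, where x and y are each side's share when it proposes.
Hence (1 − 0.62·0.81)x = 10(1 − 0.62), i.e. 0.4978·x = 3.8.
x ≈ 7.6336; the investor's share is 10 − x ≈ 2.3664.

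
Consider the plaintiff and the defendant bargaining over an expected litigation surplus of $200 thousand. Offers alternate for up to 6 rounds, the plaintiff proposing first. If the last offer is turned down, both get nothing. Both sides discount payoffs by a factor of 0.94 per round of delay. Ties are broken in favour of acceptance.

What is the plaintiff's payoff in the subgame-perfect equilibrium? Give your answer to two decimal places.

31.97

Work backward from the last round.
Round 6 (the defendant proposes): the plaintiff will accept anything ≥ 0, so the defendant offers 0 and keeps 200.
Round 5 (the plaintiff proposes): the defendant can get 200 next round, worth 0.94 × 200 = 188 now, so the plaintiff offers 188, keeping 12.
Round 4 (the defendant proposes): the plaintiff can get 12 next round, worth 0.94 × 12 = 11.28 now. The defendant offers 11.28 and keeps 200 − 11.28 = 188.72.
Round 3 (the plaintiff proposes): the defendant can get 188.72 next round, worth 0.94 × 188.72 = 177.3968 now, so the plaintiff offers 177.3968, keeping 22.6032.
Round 2 (the defendant proposes): the plaintiff can get 22.6032 next round, worth 0.94 × 22.6032 = 21.247008 now. The defendant offers 21.247008 and keeps 200 − 21.247008 = 178.752992.
Round 1 (the plaintiff proposes): the defendant can get 178.752992 next round, worth 0.94 × 178.752992 = 168.02781248 now; the plaintiff offers that and keeps 31.97218752.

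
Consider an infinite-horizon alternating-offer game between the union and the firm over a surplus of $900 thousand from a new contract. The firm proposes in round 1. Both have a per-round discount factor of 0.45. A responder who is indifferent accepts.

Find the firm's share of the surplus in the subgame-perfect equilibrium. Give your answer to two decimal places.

620.69

Let x be the firm's share when the firm proposes and y be the union's share when the union proposes.
The union accepts iff offered ≥ 0.45·y, so x = 900 − 0.45y. Symmetrically y = 900 − 0.45x.
Substituting: x = 900 − 0.45(900 − 0.45x), giving x(1 − 0.45·0.45) = 900(1 − 0.45).
So x = 900 × 0.55 / 0.7975 ≈ 620.6897, and the union receives 900 − x ≈ 279.3103.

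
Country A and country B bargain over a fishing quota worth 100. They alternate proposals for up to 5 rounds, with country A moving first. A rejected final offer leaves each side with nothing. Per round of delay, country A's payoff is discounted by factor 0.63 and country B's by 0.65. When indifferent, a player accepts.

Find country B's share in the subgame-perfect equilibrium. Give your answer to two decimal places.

33.90

Round 5 (country A proposes): country B will accept anything ≥ 0, so country A offers 0 and keeps 100.
Round 4 (country B proposes): country A can get 100 next round, worth 0.63 × 100 = 63 now; country B offers that and keeps 37.
Round 3 (country A proposes): country B can get 37 next round, worth 0.65 × 37 = 24.05 now, so country A offers 24.05, keeping 75.95.
Round 2 (country B proposes): country A can get 75.95 next round, worth 0.63 × 75.95 = 47.8485 now; country B offers that and keeps 52.1515.
Round 1 (country A proposes): country B can get 52.1515 next round, worth 0.65 × 52.1515 = 33.898475 now; country A offers that and keeps 66.101525.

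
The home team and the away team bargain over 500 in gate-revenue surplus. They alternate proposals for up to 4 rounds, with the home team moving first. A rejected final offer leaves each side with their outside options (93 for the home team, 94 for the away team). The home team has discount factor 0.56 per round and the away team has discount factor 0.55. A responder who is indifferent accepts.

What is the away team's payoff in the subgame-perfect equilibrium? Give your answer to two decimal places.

189.95

Round 4 (the away team proposes): the home team gets 93 if talks fail, so the away team offers 93 and keeps 407.
Round 3 (the home team proposes): the away team can get 407 next round, worth 0.55 × 407 = 223.85 now. The home team offers 223.85 and keeps 500 − 223.85 = 276.15.
Round 2 (the away team proposes): the home team can get 276.15 next round, worth 0.56 × 276.15 = 154.644 now, so the away team offers 154.644, keeping 345.356.
Round 1 (the home team proposes): the away team can get 345.356 next round, worth 0.55 × 345.356 = 189.9458 now, so the home team offers 189.9458, keeping 310.0542.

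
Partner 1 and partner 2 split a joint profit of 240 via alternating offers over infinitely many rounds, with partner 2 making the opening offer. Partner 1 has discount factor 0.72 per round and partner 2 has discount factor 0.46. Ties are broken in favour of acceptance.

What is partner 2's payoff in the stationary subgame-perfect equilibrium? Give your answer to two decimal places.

100.48

Let x be partner 2's share when partner 2 proposes and y be partner 1's share when partner 1 proposes.
Partner 1 accepts iff offered ≥ 0.72·y, so x = 240 − 0.72y. Symmetrically y = 240 − 0.46x.
Substituting: x = 240 − 0.72(240 − 0.46x), giving x(1 − 0.46·0.72) = 240(1 − 0.72).
So x = 240 × 0.28 / 0.6688 ≈ 100.4785, and partner 1 receives 240 − x ≈ 139.5215.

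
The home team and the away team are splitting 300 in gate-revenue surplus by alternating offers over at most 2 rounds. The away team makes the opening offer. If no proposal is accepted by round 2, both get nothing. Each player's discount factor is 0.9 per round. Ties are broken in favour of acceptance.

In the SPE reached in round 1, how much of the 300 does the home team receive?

270

Round 2 (the home team proposes): the away team will accept anything ≥ 0, so the home team offers 0 and keeps 300.
Round 1 (the away team proposes): the home team can get 300 next round, worth 0.9 × 300 = 270 now, so the away team offers 270, keeping 30.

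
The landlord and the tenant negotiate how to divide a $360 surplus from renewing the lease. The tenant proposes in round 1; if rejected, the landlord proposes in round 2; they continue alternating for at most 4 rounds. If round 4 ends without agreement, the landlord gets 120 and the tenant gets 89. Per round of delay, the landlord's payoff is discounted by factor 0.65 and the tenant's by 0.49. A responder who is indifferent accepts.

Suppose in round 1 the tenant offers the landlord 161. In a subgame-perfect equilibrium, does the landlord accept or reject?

Work out the landlord's continuation value if the offer is rejected.
Round 4 (the landlord proposes): the tenant gets 89 if talks fail, so the landlord offers 89 and keeps 271.
Round 3 (the tenant proposes): the landlord can get 271 next round, worth 0.65 × 271 = 176.15 now, so the tenant offers 176.15, keeping 183.85.
Round 2 (the landlord proposes): the tenant can get 183.85 next round, worth 0.49 × 183.85 = 90.0865 now; the landlord offers that and keeps 269.9135.
So by rejecting in round 1, the landlord gets 269.9135 next round, worth 0.65 × 269.9135 = 175.443775 now.
Offer 161 < 175.443775, so the landlord rejects.

Reject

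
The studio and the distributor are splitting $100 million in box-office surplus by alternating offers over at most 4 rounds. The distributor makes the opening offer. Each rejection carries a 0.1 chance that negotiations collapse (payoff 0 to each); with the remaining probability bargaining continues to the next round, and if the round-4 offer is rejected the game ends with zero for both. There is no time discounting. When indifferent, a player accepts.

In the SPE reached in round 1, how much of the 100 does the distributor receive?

18.1

By backward induction:
Round 4 (the studio proposes): the distributor will accept anything ≥ 0, so the studio offers 0 and keeps 100.
Round 3 (the distributor proposes): rejecting gives the studio an expected 0.9 × 100 = 90; the distributor offers that and keeps 10.
Round 2 (the studio proposes): rejecting gives the distributor an expected 0.9 × 10 = 9; the studio offers that and keeps 91.
Round 1 (the distributor proposes): rejecting gives the studio an expected 0.9 × 91 = 81.9; the distributor offers that and keeps 18.1.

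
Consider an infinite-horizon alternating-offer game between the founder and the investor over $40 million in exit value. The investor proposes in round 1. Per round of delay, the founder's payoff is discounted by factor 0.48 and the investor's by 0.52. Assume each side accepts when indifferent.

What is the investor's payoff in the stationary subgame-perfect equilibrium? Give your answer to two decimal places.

When the investor proposes, the founder accepts any offer worth at least 0.48 times what the founder would get by proposing next round; and vice versa.
This gives x = 40 − 0.48y and y = 40 − 0.52x, where x and y are each side's share when it proposes.
Hence (1 − 0.48·0.52)x = 40(1 − 0.48), i.e. 0.7504·x = 20.8.
x ≈ 27.7186; the founder's share is 40 − x ≈ 12.2814.

27.72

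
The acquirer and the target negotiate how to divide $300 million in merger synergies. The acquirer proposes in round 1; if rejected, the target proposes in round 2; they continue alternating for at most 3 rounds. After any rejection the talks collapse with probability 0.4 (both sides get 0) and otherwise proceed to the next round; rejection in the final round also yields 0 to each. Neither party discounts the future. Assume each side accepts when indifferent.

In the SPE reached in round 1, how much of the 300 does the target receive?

Round 3 (the acquirer proposes): the target will accept anything ≥ 0, so the acquirer offers 0 and keeps 300.
Round 2 (the target proposes): rejecting gives the acquirer an expected 0.6 × 300 = 180. The target offers 180 and keeps 300 − 180 = 120.
Round 1 (the acquirer proposes): rejecting gives the target an expected 0.6 × 120 = 72. The acquirer offers 72 and keeps 300 − 72 = 228.

72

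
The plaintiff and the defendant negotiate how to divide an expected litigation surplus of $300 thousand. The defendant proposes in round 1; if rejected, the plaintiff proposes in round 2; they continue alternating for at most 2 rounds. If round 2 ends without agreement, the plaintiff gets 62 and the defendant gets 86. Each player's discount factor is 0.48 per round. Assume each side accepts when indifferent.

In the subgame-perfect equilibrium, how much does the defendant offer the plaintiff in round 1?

102.72

Work backward from the last round.
Round 2 (the plaintiff proposes): the defendant gets 86 if talks fail, so the plaintiff offers 86 and keeps 214.
Round 1 (the defendant proposes): the plaintiff can get 214 next round, worth 0.48 × 214 = 102.72 now. The defendant offers 102.72 and keeps 300 − 102.72 = 197.28.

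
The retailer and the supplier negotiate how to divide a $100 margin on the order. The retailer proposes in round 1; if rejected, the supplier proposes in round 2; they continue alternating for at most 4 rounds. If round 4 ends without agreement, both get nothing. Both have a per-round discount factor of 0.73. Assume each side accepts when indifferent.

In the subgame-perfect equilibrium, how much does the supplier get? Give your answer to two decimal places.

58.61

By backward induction:
Round 4 (the supplier proposes): the retailer will accept anything ≥ 0, so the supplier offers 0 and keeps 100.
Round 3 (the retailer proposes): the supplier can get 100 next round, worth 0.73 × 100 = 73 now, so the retailer offers 73, keeping 27.
Round 2 (the supplier proposes): the retailer can get 27 next round, worth 0.73 × 27 = 19.71 now, so the supplier offers 19.71, keeping 80.29.
Round 1 (the retailer proposes): the supplier can get 80.29 next round, worth 0.73 × 80.29 = 58.6117 now, so the retailer offers 58.6117, keeping 41.3883.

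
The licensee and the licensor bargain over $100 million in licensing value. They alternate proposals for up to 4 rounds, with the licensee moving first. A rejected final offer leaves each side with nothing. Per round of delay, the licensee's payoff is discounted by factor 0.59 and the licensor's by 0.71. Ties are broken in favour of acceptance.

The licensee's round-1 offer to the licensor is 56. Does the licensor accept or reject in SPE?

Reject

Round 4 (the licensor proposes): the licensee will accept anything ≥ 0, so the licensor offers 0 and keeps 100.
Round 3 (the licensee proposes): the licensor can get 100 next round, worth 0.71 × 100 = 71 now, so the licensee offers 71, keeping 29.
Round 2 (the licensor proposes): the licensee can get 29 next round, worth 0.59 × 29 = 17.11 now, so the licensor offers 17.11, keeping 82.89.
So by rejecting in round 1, the licensor gets 82.89 next round, worth 0.71 × 82.89 = 58.8519 now.
Offer 56 < 58.8519, so the licensor rejects.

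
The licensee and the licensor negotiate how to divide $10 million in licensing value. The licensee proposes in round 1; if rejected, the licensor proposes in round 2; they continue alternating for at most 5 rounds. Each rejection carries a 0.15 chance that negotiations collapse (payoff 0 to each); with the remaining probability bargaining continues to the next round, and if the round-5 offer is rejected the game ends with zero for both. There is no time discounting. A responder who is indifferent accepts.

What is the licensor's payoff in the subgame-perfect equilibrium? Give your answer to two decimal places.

2.20

Round 5 (the licensee proposes): rejection yields 0 for the licensor; the licensee offers 0 and keeps 10.
Round 4 (the licensor proposes): rejecting gives the licensee an expected 0.85 × 10 = 8.5; the licensor offers that and keeps 1.5.
Round 3 (the licensee proposes): rejecting gives the licensor an expected 0.85 × 1.5 = 1.275, so the licensee offers 1.275, keeping 8.725.
Round 2 (the licensor proposes): rejecting gives the licensee an expected 0.85 × 8.725 = 7.41625. The licensor offers 7.41625 and keeps 10 − 7.41625 = 2.58375.
Round 1 (the licensee proposes): rejecting gives the licensor an expected 0.85 × 2.58375 = 2.1961875, so the licensee offers 2.1961875, keeping 7.8038125.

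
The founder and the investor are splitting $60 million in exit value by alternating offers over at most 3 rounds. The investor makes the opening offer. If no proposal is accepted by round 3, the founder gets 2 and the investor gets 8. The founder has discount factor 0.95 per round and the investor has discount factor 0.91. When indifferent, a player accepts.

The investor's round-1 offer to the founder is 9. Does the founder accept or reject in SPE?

Work out the founder's continuation value if the offer is rejected.
Round 3 (the investor proposes): the founder gets 2 if talks fail, so the investor offers 2 and keeps 58.
Round 2 (the founder proposes): the investor can get 58 next round, worth 0.91 × 58 = 52.78 now. The founder offers 52.78 and keeps 60 − 52.78 = 7.22.
So by rejecting in round 1, the founder gets 7.22 next round, worth 0.95 × 7.22 = 6.859 now.
Offer 9 ≥ 6.859, so the founder accepts.

Accept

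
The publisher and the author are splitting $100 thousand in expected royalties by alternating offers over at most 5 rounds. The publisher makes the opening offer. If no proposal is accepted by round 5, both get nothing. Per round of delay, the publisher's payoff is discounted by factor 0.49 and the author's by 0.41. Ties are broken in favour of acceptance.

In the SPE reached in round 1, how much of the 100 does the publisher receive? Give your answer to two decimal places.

74.89

Round 5 (the publisher proposes): the author will accept anything ≥ 0, so the publisher offers 0 and keeps 100.
Round 4 (the author proposes): the publisher can get 100 next round, worth 0.49 × 100 = 49 now; the author offers that and keeps 51.
Round 3 (the publisher proposes): the author can get 51 next round, worth 0.41 × 51 = 20.91 now, so the publisher offers 20.91, keeping 79.09.
Round 2 (the author proposes): the publisher can get 79.09 next round, worth 0.49 × 79.09 = 38.7541 now, so the author offers 38.7541, keeping 61.2459.
Round 1 (the publisher proposes): the author can get 61.2459 next round, worth 0.41 × 61.2459 = 25.110819 now, so the publisher offers 25.110819, keeping 74.889181.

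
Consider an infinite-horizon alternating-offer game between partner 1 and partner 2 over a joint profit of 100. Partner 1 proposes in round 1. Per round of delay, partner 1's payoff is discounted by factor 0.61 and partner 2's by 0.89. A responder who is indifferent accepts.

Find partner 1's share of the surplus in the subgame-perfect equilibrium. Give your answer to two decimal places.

Let x be partner 1's share when partner 1 proposes and y be partner 2's share when partner 2 proposes.
Partner 2 accepts iff offered ≥ 0.89·y, so x = 100 − 0.89y. Symmetrically y = 100 − 0.61x.
Substituting: x = 100 − 0.89(100 − 0.61x), giving x(1 − 0.61·0.89) = 100(1 − 0.89).
So x = 100 × 0.11 / 0.4571 ≈ 24.0648, and partner 2 receives 100 − x ≈ 75.9352.

24.06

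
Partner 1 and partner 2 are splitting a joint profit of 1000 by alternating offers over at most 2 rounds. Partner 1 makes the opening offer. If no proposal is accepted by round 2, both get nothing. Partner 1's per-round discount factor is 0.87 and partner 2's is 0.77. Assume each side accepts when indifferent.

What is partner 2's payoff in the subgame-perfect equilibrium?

770

Round 2 (partner 2 proposes): rejection yields 0 for partner 1; partner 2 offers 0 and keeps 1000.
Round 1 (partner 1 proposes): partner 2 can get 1000 next round, worth 0.77 × 1000 = 770 now; partner 1 offers that and keeps 230.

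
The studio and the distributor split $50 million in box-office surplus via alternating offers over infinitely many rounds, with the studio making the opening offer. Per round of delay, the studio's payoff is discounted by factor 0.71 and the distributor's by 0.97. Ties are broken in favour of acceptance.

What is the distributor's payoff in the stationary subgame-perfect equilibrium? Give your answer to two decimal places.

In a stationary SPE each proposer offers the other exactly their discounted continuation value.
If the studio keeps x when proposing and the distributor keeps y when proposing, then x = 50 − 0.97y and y = 50 − 0.71x.
Solving: x = 50(1 − 0.97) / (1 − 0.71·0.97) = 1.5 / 0.3113 ≈ 4.8185.
The distributor gets 50 − 4.8185 ≈ 45.1815.

45.18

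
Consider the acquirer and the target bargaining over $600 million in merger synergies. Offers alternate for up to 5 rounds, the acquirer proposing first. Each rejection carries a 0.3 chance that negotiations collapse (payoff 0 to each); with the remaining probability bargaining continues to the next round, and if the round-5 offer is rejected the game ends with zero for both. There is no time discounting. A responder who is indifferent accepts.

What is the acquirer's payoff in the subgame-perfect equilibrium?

412.26

By backward induction:
Round 5 (the acquirer proposes): rejection yields 0 for the target; the acquirer offers 0 and keeps 600.
Round 4 (the target proposes): rejecting gives the acquirer an expected 0.7 × 600 = 420, so the target offers 420, keeping 180.
Round 3 (the acquirer proposes): rejecting gives the target an expected 0.7 × 180 = 126. The acquirer offers 126 and keeps 600 − 126 = 474.
Round 2 (the target proposes): rejecting gives the acquirer an expected 0.7 × 474 = 331.8, so the target offers 331.8, keeping 268.2.
Round 1 (the acquirer proposes): rejecting gives the target an expected 0.7 × 268.2 = 187.74. The acquirer offers 187.74 and keeps 600 − 187.74 = 412.26.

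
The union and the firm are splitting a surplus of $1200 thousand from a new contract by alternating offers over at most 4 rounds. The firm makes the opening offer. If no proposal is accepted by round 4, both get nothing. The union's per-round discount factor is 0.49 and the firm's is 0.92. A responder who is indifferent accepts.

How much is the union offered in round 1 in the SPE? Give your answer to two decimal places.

Round 4 (the union proposes): rejection yields 0 for the firm; the union offers 0 and keeps 1200.
Round 3 (the firm proposes): the union can get 1200 next round, worth 0.49 × 1200 = 588 now, so the firm offers 588, keeping 612.
Round 2 (the union proposes): the firm can get 612 next round, worth 0.92 × 612 = 563.04 now; the union offers that and keeps 636.96.
Round 1 (the firm proposes): the union can get 636.96 next round, worth 0.49 × 636.96 = 312.1104 now, so the firm offers 312.1104, keeping 887.8896.

312.11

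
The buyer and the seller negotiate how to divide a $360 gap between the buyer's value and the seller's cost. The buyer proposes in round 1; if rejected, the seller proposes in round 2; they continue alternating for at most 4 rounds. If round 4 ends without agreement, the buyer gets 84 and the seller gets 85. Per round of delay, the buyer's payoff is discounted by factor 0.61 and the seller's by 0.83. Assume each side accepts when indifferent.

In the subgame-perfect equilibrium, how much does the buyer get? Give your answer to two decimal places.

Round 4 (the seller proposes): the buyer gets 84 if talks fail, so the seller offers 84 and keeps 276.
Round 3 (the buyer proposes): the seller can get 276 next round, worth 0.83 × 276 = 229.08 now; the buyer offers that and keeps 130.92.
Round 2 (the seller proposes): the buyer can get 130.92 next round, worth 0.61 × 130.92 = 79.8612 now. The seller offers 79.8612 and keeps 360 − 79.8612 = 280.1388.
Round 1 (the buyer proposes): the seller can get 280.1388 next round, worth 0.83 × 280.1388 = 232.515204 now. The buyer offers 232.515204 and keeps 360 − 232.515204 = 127.484796.

127.48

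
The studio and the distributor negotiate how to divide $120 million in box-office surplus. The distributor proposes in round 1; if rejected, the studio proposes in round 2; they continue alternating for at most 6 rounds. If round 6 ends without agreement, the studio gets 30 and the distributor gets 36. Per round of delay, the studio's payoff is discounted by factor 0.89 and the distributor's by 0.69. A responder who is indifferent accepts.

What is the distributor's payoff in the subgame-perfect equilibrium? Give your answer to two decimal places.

Round 6 (the studio proposes): the distributor gets 36 if talks fail, so the studio offers 36 and keeps 84.
Round 5 (the distributor proposes): the studio can get 84 next round, worth 0.89 × 84 = 74.76 now. The distributor offers 74.76 and keeps 120 − 74.76 = 45.24.
Round 4 (the studio proposes): the distributor can get 45.24 next round, worth 0.69 × 45.24 = 31.2156 now, so the studio offers 31.2156, keeping 88.7844.
Round 3 (the distributor proposes): the studio can get 88.7844 next round, worth 0.89 × 88.7844 = 79.018116 now; the distributor offers that and keeps 40.981884.
Round 2 (the studio proposes): the distributor can get 40.981884 next round, worth 0.69 × 40.981884 = 28.27749996 now, so the studio offers 28.27749996, keeping 91.72250004.
Round 1 (the distributor proposes): the studio can get 91.72250004 next round, worth 0.89 × 91.72250004 = 81.6330250356 now; the distributor offers that and keeps 38.3669749644.

38.37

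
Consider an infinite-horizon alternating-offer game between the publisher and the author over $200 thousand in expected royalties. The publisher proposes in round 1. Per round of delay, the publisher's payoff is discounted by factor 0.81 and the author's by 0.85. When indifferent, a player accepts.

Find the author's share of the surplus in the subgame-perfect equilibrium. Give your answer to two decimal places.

103.69

Let x be the publisher's share when the publisher proposes and y be the author's share when the author proposes.
The author accepts iff offered ≥ 0.85·y, so x = 200 − 0.85y. Symmetrically y = 200 − 0.81x.
Substituting: x = 200 − 0.85(200 − 0.81x), giving x(1 − 0.81·0.85) = 200(1 − 0.85).
So x = 200 × 0.15 / 0.3115 ≈ 96.3082, and the author receives 200 − x ≈ 103.6918.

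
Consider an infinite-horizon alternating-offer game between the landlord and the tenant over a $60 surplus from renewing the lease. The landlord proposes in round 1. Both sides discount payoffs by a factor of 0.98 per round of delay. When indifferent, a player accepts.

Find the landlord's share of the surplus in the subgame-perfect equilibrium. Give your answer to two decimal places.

In a stationary SPE each proposer offers the other exactly their discounted continuation value.
If the landlord keeps x when proposing and the tenant keeps y when proposing, then x = 60 − 0.98y and y = 60 − 0.98x.
Solving: x = 60(1 − 0.98) / (1 − 0.98·0.98) = 1.2 / 0.0396 ≈ 30.3030.
The tenant gets 60 − 30.3030 ≈ 29.6970.

30.30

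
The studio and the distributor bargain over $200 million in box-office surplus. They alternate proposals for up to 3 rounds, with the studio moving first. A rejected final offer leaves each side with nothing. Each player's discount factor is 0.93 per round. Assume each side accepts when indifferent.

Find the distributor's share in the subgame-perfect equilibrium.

Round 3 (the studio proposes): rejection yields 0 for the distributor; the studio offers 0 and keeps 200.
Round 2 (the distributor proposes): the studio can get 200 next round, worth 0.93 × 200 = 186 now. The distributor offers 186 and keeps 200 − 186 = 14.
Round 1 (the studio proposes): the distributor can get 14 next round, worth 0.93 × 14 = 13.02 now. The studio offers 13.02 and keeps 200 − 13.02 = 186.98.

13.02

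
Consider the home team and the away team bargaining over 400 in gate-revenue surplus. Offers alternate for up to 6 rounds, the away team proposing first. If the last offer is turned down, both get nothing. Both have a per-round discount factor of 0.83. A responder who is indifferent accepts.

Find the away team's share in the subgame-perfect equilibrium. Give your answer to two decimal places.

147.12

Round 6 (the home team proposes): rejection yields 0 for the away team; the home team offers 0 and keeps 400.
Round 5 (the away team proposes): the home team can get 400 next round, worth 0.83 × 400 = 332 now, so the away team offers 332, keeping 68.
Round 4 (the home team proposes): the away team can get 68 next round, worth 0.83 × 68 = 56.44 now; the home team offers that and keeps 343.56.
Round 3 (the away team proposes): the home team can get 343.56 next round, worth 0.83 × 343.56 = 285.1548 now. The away team offers 285.1548 and keeps 400 − 285.1548 = 114.8452.
Round 2 (the home team proposes): the away team can get 114.8452 next round, worth 0.83 × 114.8452 = 95.321516 now, so the home team offers 95.321516, keeping 304.678484.
Round 1 (the away team proposes): the home team can get 304.678484 next round, worth 0.83 × 304.678484 = 252.88314172 now; the away team offers that and keeps 147.11685828.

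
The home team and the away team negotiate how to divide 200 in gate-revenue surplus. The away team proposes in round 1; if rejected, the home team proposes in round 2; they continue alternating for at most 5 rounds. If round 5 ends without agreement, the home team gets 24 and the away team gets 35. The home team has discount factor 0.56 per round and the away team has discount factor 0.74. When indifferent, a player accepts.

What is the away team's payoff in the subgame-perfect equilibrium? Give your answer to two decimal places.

154.69

Round 5 (the away team proposes): the home team gets 24 if talks fail, so the away team offers 24 and keeps 176.
Round 4 (the home team proposes): the away team can get 176 next round, worth 0.74 × 176 = 130.24 now; the home team offers that and keeps 69.76.
Round 3 (the away team proposes): the home team can get 69.76 next round, worth 0.56 × 69.76 = 39.0656 now, so the away team offers 39.0656, keeping 160.9344.
Round 2 (the home team proposes): the away team can get 160.9344 next round, worth 0.74 × 160.9344 = 119.091456 now. The home team offers 119.091456 and keeps 200 − 119.091456 = 80.908544.
Round 1 (the away team proposes): the home team can get 80.908544 next round, worth 0.56 × 80.908544 = 45.30878464 now. The away team offers 45.30878464 and keeps 200 − 45.30878464 = 154.69121536.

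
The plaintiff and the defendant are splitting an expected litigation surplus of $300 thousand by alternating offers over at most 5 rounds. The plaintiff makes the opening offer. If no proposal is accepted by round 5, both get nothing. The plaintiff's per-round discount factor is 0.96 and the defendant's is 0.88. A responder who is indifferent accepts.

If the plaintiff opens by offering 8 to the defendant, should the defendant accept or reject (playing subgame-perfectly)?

Reject

Work out the defendant's continuation value if the offer is rejected.
Round 5 (the plaintiff proposes): rejection yields 0 for the defendant; the plaintiff offers 0 and keeps 300.
Round 4 (the defendant proposes): the plaintiff can get 300 next round, worth 0.96 × 300 = 288 now, so the defendant offers 288, keeping 12.
Round 3 (the plaintiff proposes): the defendant can get 12 next round, worth 0.88 × 12 = 10.56 now. The plaintiff offers 10.56 and keeps 300 − 10.56 = 289.44.
Round 2 (the defendant proposes): the plaintiff can get 289.44 next round, worth 0.96 × 289.44 = 277.8624 now, so the defendant offers 277.8624, keeping 22.1376.
So by rejecting in round 1, the defendant gets 22.1376 next round, worth 0.88 × 22.1376 = 19.481088 now.
Offer 8 < 19.481088, so the defendant rejects.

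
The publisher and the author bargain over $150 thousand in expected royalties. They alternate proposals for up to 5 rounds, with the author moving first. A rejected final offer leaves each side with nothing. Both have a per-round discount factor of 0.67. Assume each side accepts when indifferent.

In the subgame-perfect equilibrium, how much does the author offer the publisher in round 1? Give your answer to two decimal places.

48.05

Solve by backward induction from round 5.
Round 5 (the author proposes): the publisher will accept anything ≥ 0, so the author offers 0 and keeps 150.
Round 4 (the publisher proposes): the author can get 150 next round, worth 0.67 × 150 = 100.5 now; the publisher offers that and keeps 49.5.
Round 3 (the author proposes): the publisher can get 49.5 next round, worth 0.67 × 49.5 = 33.165 now. The author offers 33.165 and keeps 150 − 33.165 = 116.835.
Round 2 (the publisher proposes): the author can get 116.835 next round, worth 0.67 × 116.835 = 78.27945 now. The publisher offers 78.27945 and keeps 150 − 78.27945 = 71.72055.
Round 1 (the author proposes): the publisher can get 71.72055 next round, worth 0.67 × 71.72055 = 48.0527685 now, so the author offers 48.0527685, keeping 101.9472315.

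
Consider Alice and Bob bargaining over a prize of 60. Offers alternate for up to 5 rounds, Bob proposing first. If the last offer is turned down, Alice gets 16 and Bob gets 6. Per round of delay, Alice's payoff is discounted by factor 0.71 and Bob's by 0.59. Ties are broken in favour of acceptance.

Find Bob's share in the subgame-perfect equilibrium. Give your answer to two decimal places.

Round 5 (Bob proposes): Alice gets 16 if talks fail, so Bob offers 16 and keeps 44.
Round 4 (Alice proposes): Bob can get 44 next round, worth 0.59 × 44 = 25.96 now, so Alice offers 25.96, keeping 34.04.
Round 3 (Bob proposes): Alice can get 34.04 next round, worth 0.71 × 34.04 = 24.1684 now, so Bob offers 24.1684, keeping 35.8316.
Round 2 (Alice proposes): Bob can get 35.8316 next round, worth 0.59 × 35.8316 = 21.140644 now, so Alice offers 21.140644, keeping 38.859356.
Round 1 (Bob proposes): Alice can get 38.859356 next round, worth 0.71 × 38.859356 = 27.59014276 now, so Bob offers 27.59014276, keeping 32.40985724.

32.41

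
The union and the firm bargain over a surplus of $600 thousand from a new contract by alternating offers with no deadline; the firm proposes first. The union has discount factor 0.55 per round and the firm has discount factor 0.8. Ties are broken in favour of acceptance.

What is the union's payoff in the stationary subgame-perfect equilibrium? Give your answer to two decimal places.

117.86

In a stationary SPE each proposer offers the other exactly their discounted continuation value.
If the firm keeps x when proposing and the union keeps y when proposing, then x = 600 − 0.55y and y = 600 − 0.8x.
Solving: x = 600(1 − 0.55) / (1 − 0.8·0.55) = 270 / 0.56 ≈ 482.1429.
The union gets 600 − 482.1429 ≈ 117.8571.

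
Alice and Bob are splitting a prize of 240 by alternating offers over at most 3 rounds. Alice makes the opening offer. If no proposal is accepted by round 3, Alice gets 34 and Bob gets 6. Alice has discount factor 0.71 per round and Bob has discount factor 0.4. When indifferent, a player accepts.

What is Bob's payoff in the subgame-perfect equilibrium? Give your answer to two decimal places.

29.54

Round 3 (Alice proposes): Bob gets 6 if talks fail, so Alice offers 6 and keeps 234.
Round 2 (Bob proposes): Alice can get 234 next round, worth 0.71 × 234 = 166.14 now, so Bob offers 166.14, keeping 73.86.
Round 1 (Alice proposes): Bob can get 73.86 next round, worth 0.4 × 73.86 = 29.544 now; Alice offers that and keeps 210.456.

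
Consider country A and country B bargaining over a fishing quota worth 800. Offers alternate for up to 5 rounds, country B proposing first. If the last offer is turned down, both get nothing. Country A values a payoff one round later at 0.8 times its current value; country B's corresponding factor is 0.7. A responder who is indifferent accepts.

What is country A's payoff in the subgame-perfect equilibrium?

Round 5 (country B proposes): rejection yields 0 for country A; country B offers 0 and keeps 800.
Round 4 (country A proposes): country B can get 800 next round, worth 0.7 × 800 = 560 now. Country A offers 560 and keeps 800 − 560 = 240.
Round 3 (country B proposes): country A can get 240 next round, worth 0.8 × 240 = 192 now; country B offers that and keeps 608.
Round 2 (country A proposes): country B can get 608 next round, worth 0.7 × 608 = 425.6 now, so country A offers 425.6, keeping 374.4.
Round 1 (country B proposes): country A can get 374.4 next round, worth 0.8 × 374.4 = 299.52 now. Country B offers 299.52 and keeps 800 − 299.52 = 500.48.

299.52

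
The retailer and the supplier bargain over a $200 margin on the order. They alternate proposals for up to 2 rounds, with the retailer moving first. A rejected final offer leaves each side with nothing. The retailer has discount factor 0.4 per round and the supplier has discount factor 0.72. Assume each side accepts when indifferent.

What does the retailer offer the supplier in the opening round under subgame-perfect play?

144

Solve by backward induction from round 2.
Round 2 (the supplier proposes): the retailer will accept anything ≥ 0, so the supplier offers 0 and keeps 200.
Round 1 (the retailer proposes): the supplier can get 200 next round, worth 0.72 × 200 = 144 now, so the retailer offers 144, keeping 56.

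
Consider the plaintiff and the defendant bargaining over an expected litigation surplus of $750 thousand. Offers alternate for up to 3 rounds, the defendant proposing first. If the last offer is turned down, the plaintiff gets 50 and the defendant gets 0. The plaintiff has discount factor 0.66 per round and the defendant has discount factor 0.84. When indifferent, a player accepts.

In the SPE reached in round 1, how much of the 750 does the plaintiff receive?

106.92

Round 3 (the defendant proposes): the plaintiff gets 50 if talks fail, so the defendant offers 50 and keeps 700.
Round 2 (the plaintiff proposes): the defendant can get 700 next round, worth 0.84 × 700 = 588 now; the plaintiff offers that and keeps 162.
Round 1 (the defendant proposes): the plaintiff can get 162 next round, worth 0.66 × 162 = 106.92 now. The defendant offers 106.92 and keeps 750 − 106.92 = 643.08.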